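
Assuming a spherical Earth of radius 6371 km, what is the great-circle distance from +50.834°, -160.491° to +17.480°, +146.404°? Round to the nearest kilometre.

Δλ = 146.404 − -160.491 = 306.895°; wrapped into (−180°, 180°]: -53.105°.
Δφ = 17.480 − 50.834 = -33.354°.
a = sin²(Δφ/2) + cos φ₁ · cos φ₂ · sin²(Δλ/2) = 0.202731.
c = 2·atan2(√a, √(1−a)) = 0.93410 rad → d = 6371·c ≈ 5951.18 km.

5951 km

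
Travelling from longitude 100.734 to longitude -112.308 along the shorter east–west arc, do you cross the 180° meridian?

Naïve |-112.308 − 100.734| = 213.042° > 180°, so the shorter arc goes the other way round — across 180°.
Signed shortest Δλ = ((-112.308 − 100.734 + 180) mod 360) − 180 = 146.958°.
Going east by 146.958° from +100.734° passes through 180° before reaching -112.308°.

Yes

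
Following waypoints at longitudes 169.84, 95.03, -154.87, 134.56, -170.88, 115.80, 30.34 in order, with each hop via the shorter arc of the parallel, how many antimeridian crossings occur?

4

Leg 1: +169.84° → +95.03°, shortest Δλ = -74.81° (west) — does not cross 180°.
Leg 2: +95.03° → -154.87°, shortest Δλ = 110.1° (east) — crosses 180°.
Leg 3: -154.87° → +134.56°, shortest Δλ = -70.57° (west) — crosses 180°.
Leg 4: +134.56° → -170.88°, shortest Δλ = 54.56° (east) — crosses 180°.
Leg 5: -170.88° → +115.80°, shortest Δλ = -73.32° (west) — crosses 180°.
Leg 6: +115.80° → +30.34°, shortest Δλ = -85.46° (west) — does not cross 180°.
Total crossings: 4.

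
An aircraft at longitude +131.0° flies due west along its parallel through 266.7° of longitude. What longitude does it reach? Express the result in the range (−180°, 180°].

Start at +131.0°; shift −266.7° → -135.7°.
-135.7° already lies in (−180°, 180°].

-135.7°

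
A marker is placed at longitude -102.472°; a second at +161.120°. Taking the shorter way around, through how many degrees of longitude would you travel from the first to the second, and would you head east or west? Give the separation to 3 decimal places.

Raw difference: 161.120 − -102.472 = 263.592°.
Normalise into (−180°, 180°]: 263.592° − 360° = -96.408°.
Negative ⇒ the second point lies to the west; separation 96.408°.

96.408° west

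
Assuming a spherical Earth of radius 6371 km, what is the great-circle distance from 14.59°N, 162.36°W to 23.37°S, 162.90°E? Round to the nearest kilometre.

5665 km

Δλ = 162.90 − -162.36 = 325.26°; wrapped into (−180°, 180°]: -34.74°.
Δφ = -23.37 − 14.59 = -37.96°.
a = sin²(Δφ/2) + cos φ₁ · cos φ₂ · sin²(Δλ/2) = 0.184957.
c = 2·atan2(√a, √(1−a)) = 0.88913 rad → d = 6371·c ≈ 5664.66 km.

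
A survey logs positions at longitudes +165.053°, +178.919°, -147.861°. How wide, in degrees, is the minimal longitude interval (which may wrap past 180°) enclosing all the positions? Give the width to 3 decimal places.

47.086°

Sort the longitudes: -147.861°, +165.053°, +178.919°.
Eastward gaps between consecutive values (wrapping around): 312.914°, 13.866°, 33.220°.
Largest gap = 312.914° ⇒ minimal covering band is its complement: 360° − 312.914° = 47.086°.
Band runs from +165.053° eastward to -147.861°, crossing the antimeridian.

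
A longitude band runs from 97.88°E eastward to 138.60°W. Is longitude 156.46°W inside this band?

Yes

Band width going east from +97.88° to -138.60°: ((-138.60 − 97.88) mod 360) = 123.52°.
Offset of -156.46° east of the west edge: ((-156.46 − 97.88) mod 360) = 105.66°.
105.66° ≤ 123.52° ⇒ inside.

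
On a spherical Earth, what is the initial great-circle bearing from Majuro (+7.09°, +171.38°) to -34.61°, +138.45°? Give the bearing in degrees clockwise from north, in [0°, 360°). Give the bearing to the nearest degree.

215°

Δλ = 138.45 − 171.38 = -32.93°.
θ = atan2( sin Δλ · cos φ₂ , cos φ₁ · sin φ₂ − sin φ₁ · cos φ₂ · cos Δλ )
  = atan2(-0.44741, -0.64891) = -145.414° → normalised to [0°, 360°): 214.586°.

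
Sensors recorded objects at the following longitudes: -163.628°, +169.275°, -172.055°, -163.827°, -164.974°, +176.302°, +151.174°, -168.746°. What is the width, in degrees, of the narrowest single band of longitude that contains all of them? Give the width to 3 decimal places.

45.198°

Sort the longitudes: -172.055°, -168.746°, -164.974°, -163.827°, -163.628°, +151.174°, +169.275°, +176.302°.
Eastward gaps between consecutive values (wrapping around): 3.309°, 3.772°, 1.147°, 0.199°, 314.802°, 18.101°, 7.027°, 11.643°.
Largest gap = 314.802° ⇒ minimal covering band is its complement: 360° − 314.802° = 45.198°.
Band runs from +151.174° eastward to -163.628°, crossing the antimeridian.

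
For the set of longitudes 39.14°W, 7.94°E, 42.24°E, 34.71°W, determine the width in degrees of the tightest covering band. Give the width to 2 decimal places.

81.38°

Sort the longitudes: -39.14°, -34.71°, +7.94°, +42.24°.
Eastward gaps between consecutive values (wrapping around): 4.43°, 42.65°, 34.30°, 278.62°.
Largest gap = 278.62° ⇒ minimal covering band is its complement: 360° − 278.62° = 81.38°.
Band runs from -39.14° eastward to +42.24°.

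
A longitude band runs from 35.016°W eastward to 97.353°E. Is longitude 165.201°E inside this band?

No

Band width going east from -35.016° to +97.353°: ((97.353 − -35.016) mod 360) = 132.369°.
Offset of +165.201° east of the west edge: ((165.201 − -35.016) mod 360) = 200.217°.
200.217° > 132.369° ⇒ outside.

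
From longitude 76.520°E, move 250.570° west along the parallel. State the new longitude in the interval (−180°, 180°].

Start at +76.520°; shift −250.570° → -174.050°.
-174.050° already lies in (−180°, 180°].

174.050°W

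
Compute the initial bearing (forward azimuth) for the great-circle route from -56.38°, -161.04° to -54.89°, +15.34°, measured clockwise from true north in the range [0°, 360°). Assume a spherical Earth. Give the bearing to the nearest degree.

Δλ = 15.34 − -161.04 = 176.38°.
θ = atan2( sin Δλ · cos φ₂ , cos φ₁ · sin φ₂ − sin φ₁ · cos φ₂ · cos Δλ )
  = atan2(0.03631, -0.93093) = 177.766° → normalised to [0°, 360°): 177.766°.

178°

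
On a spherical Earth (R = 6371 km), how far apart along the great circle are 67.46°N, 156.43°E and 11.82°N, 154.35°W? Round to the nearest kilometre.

7146 km

Δλ = -154.35 − 156.43 = -310.78°; wrapped into (−180°, 180°]: 49.22°.
Δφ = 11.82 − 67.46 = -55.64°.
a = sin²(Δφ/2) + cos φ₁ · cos φ₂ · sin²(Δλ/2) = 0.282872.
c = 2·atan2(√a, √(1−a)) = 1.12159 rad → d = 6371·c ≈ 7145.62 km.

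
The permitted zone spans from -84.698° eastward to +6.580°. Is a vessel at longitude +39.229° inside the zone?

No

Band width going east from -84.698° to +6.580°: ((6.580 − -84.698) mod 360) = 91.278°.
Offset of +39.229° east of the west edge: ((39.229 − -84.698) mod 360) = 123.927°.
123.927° > 91.278° ⇒ outside.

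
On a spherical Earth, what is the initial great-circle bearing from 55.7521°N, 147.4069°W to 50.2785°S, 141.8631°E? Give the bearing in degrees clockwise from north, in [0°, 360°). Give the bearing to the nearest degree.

Δλ = 141.8631 − -147.4069 = 289.2700°; wrapped into (−180°, 180°]: -70.7300°.
θ = atan2( sin Δλ · cos φ₂ , cos φ₁ · sin φ₂ − sin φ₁ · cos φ₂ · cos Δλ )
  = atan2(-0.60325, -0.60720) = -135.187° → normalised to [0°, 360°): 224.813°.

225°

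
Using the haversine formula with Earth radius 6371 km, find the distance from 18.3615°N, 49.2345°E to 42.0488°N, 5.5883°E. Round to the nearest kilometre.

4878 km

Δλ = 5.5883 − 49.2345 = -43.6462°.
Δφ = 42.0488 − 18.3615 = 23.6873°.
a = sin²(Δφ/2) + cos φ₁ · cos φ₂ · sin²(Δλ/2) = 0.139518.
c = 2·atan2(√a, √(1−a)) = 0.76560 rad → d = 6371·c ≈ 4877.66 km.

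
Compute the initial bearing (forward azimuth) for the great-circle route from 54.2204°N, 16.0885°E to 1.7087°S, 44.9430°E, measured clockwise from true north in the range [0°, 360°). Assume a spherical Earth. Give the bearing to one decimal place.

Δλ = 44.9430 − 16.0885 = 28.8545°.
θ = atan2( sin Δλ · cos φ₂ , cos φ₁ · sin φ₂ − sin φ₁ · cos φ₂ · cos Δλ )
  = atan2(0.48237, -0.72767) = 146.460° → normalised to [0°, 360°): 146.460°.

146.5°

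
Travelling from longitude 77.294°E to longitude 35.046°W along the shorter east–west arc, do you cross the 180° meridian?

No

Signed shortest Δλ = ((-35.046 − 77.294 + 180) mod 360) − 180 = -112.34°.
Going west by 112.34° from +77.294° reaches -35.046° without touching 180°.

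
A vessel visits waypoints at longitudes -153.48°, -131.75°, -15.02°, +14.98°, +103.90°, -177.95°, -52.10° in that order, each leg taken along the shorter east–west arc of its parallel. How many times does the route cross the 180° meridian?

Leg 1: -153.48° → -131.75°, shortest Δλ = 21.73° (east) — does not cross 180°.
Leg 2: -131.75° → -15.02°, shortest Δλ = 116.73° (east) — does not cross 180°.
Leg 3: -15.02° → +14.98°, shortest Δλ = 30.0° (east) — does not cross 180°.
Leg 4: +14.98° → +103.90°, shortest Δλ = 88.92° (east) — does not cross 180°.
Leg 5: +103.90° → -177.95°, shortest Δλ = 78.15° (east) — crosses 180°.
Leg 6: -177.95° → -52.10°, shortest Δλ = 125.85° (east) — does not cross 180°.
Total crossings: 1.

1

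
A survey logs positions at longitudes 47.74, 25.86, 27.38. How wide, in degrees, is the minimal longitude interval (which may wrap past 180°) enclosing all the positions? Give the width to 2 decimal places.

Sort the longitudes: +25.86°, +27.38°, +47.74°.
Eastward gaps between consecutive values (wrapping around): 1.52°, 20.36°, 338.12°.
Largest gap = 338.12° ⇒ minimal covering band is its complement: 360° − 338.12° = 21.88°.
Band runs from +25.86° eastward to +47.74°.

21.88°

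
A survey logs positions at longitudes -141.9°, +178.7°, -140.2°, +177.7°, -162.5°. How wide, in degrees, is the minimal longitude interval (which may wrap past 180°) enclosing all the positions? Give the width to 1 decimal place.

Sort the longitudes: -162.5°, -141.9°, -140.2°, +177.7°, +178.7°.
Eastward gaps between consecutive values (wrapping around): 20.6°, 1.7°, 317.9°, 1.0°, 18.8°.
Largest gap = 317.9° ⇒ minimal covering band is its complement: 360° − 317.9° = 42.1°.
Band runs from +177.7° eastward to -140.2°, crossing the antimeridian.

42.1°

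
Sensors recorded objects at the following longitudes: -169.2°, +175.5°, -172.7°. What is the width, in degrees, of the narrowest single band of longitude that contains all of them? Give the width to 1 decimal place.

Sort the longitudes: -172.7°, -169.2°, +175.5°.
Eastward gaps between consecutive values (wrapping around): 3.5°, 344.7°, 11.8°.
Largest gap = 344.7° ⇒ minimal covering band is its complement: 360° − 344.7° = 15.3°.
Band runs from +175.5° eastward to -169.2°, crossing the antimeridian.

15.3°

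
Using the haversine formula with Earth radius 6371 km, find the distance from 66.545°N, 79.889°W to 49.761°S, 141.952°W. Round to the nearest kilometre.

Δλ = -141.952 − -79.889 = -62.063°.
Δφ = -49.761 − 66.545 = -116.306°.
a = sin²(Δφ/2) + cos φ₁ · cos φ₂ · sin²(Δλ/2) = 0.789911.
c = 2·atan2(√a, √(1−a)) = 2.18931 rad → d = 6371·c ≈ 13948.08 km.

13948 km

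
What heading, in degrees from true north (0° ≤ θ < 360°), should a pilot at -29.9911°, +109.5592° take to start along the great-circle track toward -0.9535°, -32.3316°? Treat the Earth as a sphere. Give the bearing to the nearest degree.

237°

Δλ = -32.3316 − 109.5592 = -141.8908°.
θ = atan2( sin Δλ · cos φ₂ , cos φ₁ · sin φ₂ − sin φ₁ · cos φ₂ · cos Δλ )
  = atan2(-0.61708, -0.40767) = -123.451° → normalised to [0°, 360°): 236.549°.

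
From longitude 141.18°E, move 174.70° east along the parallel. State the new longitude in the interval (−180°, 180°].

Start at +141.18°; shift +174.70° → +315.88°.
+315.88° lies outside (−180°, 180°]; subtract 360° → -44.12°.

44.12°W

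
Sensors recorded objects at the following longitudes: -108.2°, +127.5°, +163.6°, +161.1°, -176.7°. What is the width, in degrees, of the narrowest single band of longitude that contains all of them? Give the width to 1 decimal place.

Sort the longitudes: -176.7°, -108.2°, +127.5°, +161.1°, +163.6°.
Eastward gaps between consecutive values (wrapping around): 68.5°, 235.7°, 33.6°, 2.5°, 19.7°.
Largest gap = 235.7° ⇒ minimal covering band is its complement: 360° − 235.7° = 124.3°.
Band runs from +127.5° eastward to -108.2°, crossing the antimeridian.

124.3°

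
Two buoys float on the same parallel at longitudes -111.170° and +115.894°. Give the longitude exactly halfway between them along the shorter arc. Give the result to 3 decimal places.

Signed shortest Δλ from -111.170° to +115.894° is -132.936°.
Midpoint longitude = -111.170° + (-132.936°)/2 = -111.170° − 66.468° = -177.638°.
(The naïve average (-111.170 + +115.894)/2 = 2.362° is on the wrong side of the globe.)

-177.638°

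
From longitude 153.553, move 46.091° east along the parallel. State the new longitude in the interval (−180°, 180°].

-160.356°

Start at +153.553°; shift +46.091° → +199.644°.
+199.644° lies outside (−180°, 180°]; subtract 360° → -160.356°.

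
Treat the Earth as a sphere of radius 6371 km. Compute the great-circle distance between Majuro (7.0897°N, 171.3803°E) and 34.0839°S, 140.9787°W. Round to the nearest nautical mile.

3663 nmi

Δλ = -140.9787 − 171.3803 = -312.3590°; wrapped into (−180°, 180°]: 47.6410°.
Δφ = -34.0839 − 7.0897 = -41.1736°.
a = sin²(Δφ/2) + cos φ₁ · cos φ₂ · sin²(Δλ/2) = 0.257701.
c = 2·atan2(√a, √(1−a)) = 1.06489 rad → d = 6371·c ≈ 6784.43 km ≈ 3663.30 nmi.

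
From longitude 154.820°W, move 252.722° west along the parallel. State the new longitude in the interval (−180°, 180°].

47.542°W

Start at -154.820°; shift −252.722° → -407.542°.
-407.542° lies outside (−180°, 180°]; add 360° → -47.542°.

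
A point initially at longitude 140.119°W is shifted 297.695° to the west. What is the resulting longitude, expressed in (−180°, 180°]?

77.814°W

Start at -140.119°; shift −297.695° → -437.814°.
-437.814° lies outside (−180°, 180°]; add 360° → -77.814°.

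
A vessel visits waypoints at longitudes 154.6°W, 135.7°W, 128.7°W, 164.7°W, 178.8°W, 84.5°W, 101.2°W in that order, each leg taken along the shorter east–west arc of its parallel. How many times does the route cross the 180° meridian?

0

Leg 1: -154.6° → -135.7°, shortest Δλ = 18.9° (east) — does not cross 180°.
Leg 2: -135.7° → -128.7°, shortest Δλ = 7.0° (east) — does not cross 180°.
Leg 3: -128.7° → -164.7°, shortest Δλ = -36.0° (west) — does not cross 180°.
Leg 4: -164.7° → -178.8°, shortest Δλ = -14.1° (west) — does not cross 180°.
Leg 5: -178.8° → -84.5°, shortest Δλ = 94.3° (east) — does not cross 180°.
Leg 6: -84.5° → -101.2°, shortest Δλ = -16.7° (west) — does not cross 180°.
Total crossings: 0.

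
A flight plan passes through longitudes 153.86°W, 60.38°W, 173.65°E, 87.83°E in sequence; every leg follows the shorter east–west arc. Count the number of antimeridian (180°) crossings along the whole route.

Leg 1: -153.86° → -60.38°, shortest Δλ = 93.48° (east) — does not cross 180°.
Leg 2: -60.38° → +173.65°, shortest Δλ = -125.97° (west) — crosses 180°.
Leg 3: +173.65° → +87.83°, shortest Δλ = -85.82° (west) — does not cross 180°.
Total crossings: 1.

1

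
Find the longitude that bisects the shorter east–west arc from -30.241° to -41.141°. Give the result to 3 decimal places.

Signed shortest Δλ from -30.241° to -41.141° is -10.900°.
Midpoint longitude = -30.241° + (-10.900°)/2 = -30.241° − 5.450° = -35.691°.

-35.691°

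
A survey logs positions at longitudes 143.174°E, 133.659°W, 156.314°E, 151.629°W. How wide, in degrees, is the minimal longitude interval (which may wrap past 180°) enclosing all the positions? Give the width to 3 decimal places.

83.167°

Sort the longitudes: -151.629°, -133.659°, +143.174°, +156.314°.
Eastward gaps between consecutive values (wrapping around): 17.970°, 276.833°, 13.140°, 52.057°.
Largest gap = 276.833° ⇒ minimal covering band is its complement: 360° − 276.833° = 83.167°.
Band runs from +143.174° eastward to -133.659°, crossing the antimeridian.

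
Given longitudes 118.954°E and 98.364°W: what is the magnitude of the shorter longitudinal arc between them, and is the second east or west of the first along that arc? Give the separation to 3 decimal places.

142.682° east

Raw difference: -98.364 − 118.954 = -217.318°.
Normalise into (−180°, 180°]: -217.318° + 360° = 142.682°.
Positive ⇒ the second point lies to the east; separation 142.682°.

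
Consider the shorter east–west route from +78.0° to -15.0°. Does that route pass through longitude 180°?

No

Signed shortest Δλ = ((-15.0 − 78.0 + 180) mod 360) − 180 = -93.0°.
Going west by 93.0° from +78.0° reaches -15.0° without touching 180°.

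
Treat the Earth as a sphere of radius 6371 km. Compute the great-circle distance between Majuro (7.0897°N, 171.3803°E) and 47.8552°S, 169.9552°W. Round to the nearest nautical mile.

3444 nmi

Δλ = -169.9552 − 171.3803 = -341.3355°; wrapped into (−180°, 180°]: 18.6645°.
Δφ = -47.8552 − 7.0897 = -54.9449°.
a = sin²(Δφ/2) + cos φ₁ · cos φ₂ · sin²(Δλ/2) = 0.230328.
c = 2·atan2(√a, √(1−a)) = 1.00114 rad → d = 6371·c ≈ 6378.25 km ≈ 3443.98 nmi.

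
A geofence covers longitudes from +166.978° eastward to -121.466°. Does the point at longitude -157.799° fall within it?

Band width going east from +166.978° to -121.466°: ((-121.466 − 166.978) mod 360) = 71.556°.
Offset of -157.799° east of the west edge: ((-157.799 − 166.978) mod 360) = 35.223°.
35.223° ≤ 71.556° ⇒ inside.

Yes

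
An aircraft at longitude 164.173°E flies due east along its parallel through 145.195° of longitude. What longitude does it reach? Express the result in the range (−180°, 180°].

Start at +164.173°; shift +145.195° → +309.368°.
+309.368° lies outside (−180°, 180°]; subtract 360° → -50.632°.

50.632°W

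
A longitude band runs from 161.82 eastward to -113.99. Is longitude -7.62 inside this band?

Band width going east from +161.82° to -113.99°: ((-113.99 − 161.82) mod 360) = 84.19°.
Offset of -7.62° east of the west edge: ((-7.62 − 161.82) mod 360) = 190.56°.
190.56° > 84.19° ⇒ outside.

No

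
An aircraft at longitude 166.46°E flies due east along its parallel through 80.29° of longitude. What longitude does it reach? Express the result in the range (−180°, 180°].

113.25°W

Start at +166.46°; shift +80.29° → +246.75°.
+246.75° lies outside (−180°, 180°]; subtract 360° → -113.25°.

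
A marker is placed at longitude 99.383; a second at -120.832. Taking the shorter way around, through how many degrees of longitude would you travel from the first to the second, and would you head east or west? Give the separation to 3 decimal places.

Raw difference: -120.832 − 99.383 = -220.215°.
Normalise into (−180°, 180°]: -220.215° + 360° = 139.785°.
Positive ⇒ the second point lies to the east; separation 139.785°.

139.785° east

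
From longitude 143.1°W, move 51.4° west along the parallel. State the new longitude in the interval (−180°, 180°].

165.5°E

Start at -143.1°; shift −51.4° → -194.5°.
-194.5° lies outside (−180°, 180°]; add 360° → +165.5°.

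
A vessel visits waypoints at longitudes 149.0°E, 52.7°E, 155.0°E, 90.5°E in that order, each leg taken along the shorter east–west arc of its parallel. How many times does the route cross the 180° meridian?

0

Leg 1: +149.0° → +52.7°, shortest Δλ = -96.3° (west) — does not cross 180°.
Leg 2: +52.7° → +155.0°, shortest Δλ = 102.3° (east) — does not cross 180°.
Leg 3: +155.0° → +90.5°, shortest Δλ = -64.5° (west) — does not cross 180°.
Total crossings: 0.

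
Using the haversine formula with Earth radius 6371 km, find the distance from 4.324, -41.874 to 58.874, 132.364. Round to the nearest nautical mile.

Δλ = 132.364 − -41.874 = 174.238°.
Δφ = 58.874 − 4.324 = 54.550°.
a = sin²(Δφ/2) + cos φ₁ · cos φ₂ · sin²(Δλ/2) = 0.724152.
c = 2·atan2(√a, √(1−a)) = 2.03566 rad → d = 6371·c ≈ 12969.21 km ≈ 7002.82 nmi.

7003 nmi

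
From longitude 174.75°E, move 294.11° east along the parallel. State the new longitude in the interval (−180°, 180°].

108.86°E

Start at +174.75°; shift +294.11° → +468.86°.
+468.86° lies outside (−180°, 180°]; subtract 360° → +108.86°.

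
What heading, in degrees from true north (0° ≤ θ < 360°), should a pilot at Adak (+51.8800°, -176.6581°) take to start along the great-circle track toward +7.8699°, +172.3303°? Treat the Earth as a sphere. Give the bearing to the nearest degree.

196°

Δλ = 172.3303 − -176.6581 = 348.9884°; wrapped into (−180°, 180°]: -11.0116°.
θ = atan2( sin Δλ · cos φ₂ , cos φ₁ · sin φ₂ − sin φ₁ · cos φ₂ · cos Δλ )
  = atan2(-0.18921, -0.68044) = -164.460° → normalised to [0°, 360°): 195.540°.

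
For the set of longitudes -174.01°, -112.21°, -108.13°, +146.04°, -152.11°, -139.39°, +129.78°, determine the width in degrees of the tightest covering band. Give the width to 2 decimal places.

Sort the longitudes: -174.01°, -152.11°, -139.39°, -112.21°, -108.13°, +129.78°, +146.04°.
Eastward gaps between consecutive values (wrapping around): 21.90°, 12.72°, 27.18°, 4.08°, 237.91°, 16.26°, 39.95°.
Largest gap = 237.91° ⇒ minimal covering band is its complement: 360° − 237.91° = 122.09°.
Band runs from +129.78° eastward to -108.13°, crossing the antimeridian.

122.09°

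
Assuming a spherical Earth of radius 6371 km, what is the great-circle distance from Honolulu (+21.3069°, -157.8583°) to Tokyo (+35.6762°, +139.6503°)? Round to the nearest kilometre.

Δλ = 139.6503 − -157.8583 = 297.5086°; wrapped into (−180°, 180°]: -62.4914°.
Δφ = 35.6762 − 21.3069 = 14.3693°.
a = sin²(Δφ/2) + cos φ₁ · cos φ₂ · sin²(Δλ/2) = 0.219266.
c = 2·atan2(√a, √(1−a)) = 0.97464 rad → d = 6371·c ≈ 6209.42 km.

6209 km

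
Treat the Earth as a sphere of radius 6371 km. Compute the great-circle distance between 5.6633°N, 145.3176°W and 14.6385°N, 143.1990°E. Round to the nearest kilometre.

7860 km

Δλ = 143.1990 − -145.3176 = 288.5166°; wrapped into (−180°, 180°]: -71.4834°.
Δφ = 14.6385 − 5.6633 = 8.9752°.
a = sin²(Δφ/2) + cos φ₁ · cos φ₂ · sin²(Δλ/2) = 0.334645.
c = 2·atan2(√a, √(1−a)) = 1.23374 rad → d = 6371·c ≈ 7860.16 km.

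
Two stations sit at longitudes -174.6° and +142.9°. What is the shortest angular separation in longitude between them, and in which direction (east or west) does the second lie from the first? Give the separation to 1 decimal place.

42.5° west

Raw difference: 142.9 − -174.6 = 317.5°.
Normalise into (−180°, 180°]: 317.5° − 360° = -42.5°.
Negative ⇒ the second point lies to the west; separation 42.5°.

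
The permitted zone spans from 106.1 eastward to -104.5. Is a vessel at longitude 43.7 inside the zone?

No

Band width going east from +106.1° to -104.5°: ((-104.5 − 106.1) mod 360) = 149.4°.
Offset of +43.7° east of the west edge: ((43.7 − 106.1) mod 360) = 297.6°.
297.6° > 149.4° ⇒ outside.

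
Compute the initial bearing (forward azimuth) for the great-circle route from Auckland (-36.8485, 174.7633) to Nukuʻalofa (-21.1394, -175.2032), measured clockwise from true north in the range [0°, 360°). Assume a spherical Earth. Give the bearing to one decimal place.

Δλ = -175.2032 − 174.7633 = -349.9665°; wrapped into (−180°, 180°]: 10.0335°.
θ = atan2( sin Δλ · cos φ₂ , cos φ₁ · sin φ₂ − sin φ₁ · cos φ₂ · cos Δλ )
  = atan2(0.16250, 0.26220) = 31.789° → normalised to [0°, 360°): 31.789°.

31.8°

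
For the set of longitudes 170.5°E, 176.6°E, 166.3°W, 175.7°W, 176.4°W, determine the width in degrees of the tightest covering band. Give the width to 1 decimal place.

23.2°

Sort the longitudes: -176.4°, -175.7°, -166.3°, +170.5°, +176.6°.
Eastward gaps between consecutive values (wrapping around): 0.7°, 9.4°, 336.8°, 6.1°, 7.0°.
Largest gap = 336.8° ⇒ minimal covering band is its complement: 360° − 336.8° = 23.2°.
Band runs from +170.5° eastward to -166.3°, crossing the antimeridian.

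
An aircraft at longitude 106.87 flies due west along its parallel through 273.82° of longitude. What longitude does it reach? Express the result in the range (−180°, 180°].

Start at +106.87°; shift −273.82° → -166.95°.
-166.95° already lies in (−180°, 180°].

-166.95°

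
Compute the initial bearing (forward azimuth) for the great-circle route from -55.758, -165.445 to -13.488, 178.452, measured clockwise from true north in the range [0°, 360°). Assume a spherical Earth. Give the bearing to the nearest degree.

337°

Δλ = 178.452 − -165.445 = 343.897°; wrapped into (−180°, 180°]: -16.103°.
θ = atan2( sin Δλ · cos φ₂ , cos φ₁ · sin φ₂ − sin φ₁ · cos φ₂ · cos Δλ )
  = atan2(-0.26971, 0.64109) = -22.817° → normalised to [0°, 360°): 337.183°.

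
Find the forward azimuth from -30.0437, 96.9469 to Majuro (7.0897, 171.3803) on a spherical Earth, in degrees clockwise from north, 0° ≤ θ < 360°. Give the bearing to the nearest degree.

Δλ = 171.3803 − 96.9469 = 74.4334°.
θ = atan2( sin Δλ · cos φ₂ , cos φ₁ · sin φ₂ − sin φ₁ · cos φ₂ · cos Δλ )
  = atan2(0.95595, 0.24017) = 75.897° → normalised to [0°, 360°): 75.897°.

76°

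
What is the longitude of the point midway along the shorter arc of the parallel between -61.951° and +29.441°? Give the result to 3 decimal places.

-16.255°

Signed shortest Δλ from -61.951° to +29.441° is +91.392°.
Midpoint longitude = -61.951° + (+91.392°)/2 = -61.951° + 45.696° = -16.255°.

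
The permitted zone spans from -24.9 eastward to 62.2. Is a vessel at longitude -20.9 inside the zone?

Yes

Band width going east from -24.9° to +62.2°: ((62.2 − -24.9) mod 360) = 87.1°.
Offset of -20.9° east of the west edge: ((-20.9 − -24.9) mod 360) = 4.0°.
4.0° ≤ 87.1° ⇒ inside.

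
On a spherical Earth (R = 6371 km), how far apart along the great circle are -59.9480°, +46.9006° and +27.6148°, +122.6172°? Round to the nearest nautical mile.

6422 nmi

Δλ = 122.6172 − 46.9006 = 75.7166°.
Δφ = 27.6148 − -59.9480 = 87.5628°.
a = sin²(Δφ/2) + cos φ₁ · cos φ₂ · sin²(Δλ/2) = 0.645868.
c = 2·atan2(√a, √(1−a)) = 1.86684 rad → d = 6371·c ≈ 11893.62 km ≈ 6422.04 nmi.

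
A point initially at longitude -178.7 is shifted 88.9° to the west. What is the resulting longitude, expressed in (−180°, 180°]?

+92.4°

Start at -178.7°; shift −88.9° → -267.6°.
-267.6° lies outside (−180°, 180°]; add 360° → +92.4°.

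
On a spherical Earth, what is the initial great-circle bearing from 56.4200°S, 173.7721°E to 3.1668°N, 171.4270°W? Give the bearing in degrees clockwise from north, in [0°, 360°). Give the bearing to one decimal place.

17.0°

Δλ = -171.4270 − 173.7721 = -345.1991°; wrapped into (−180°, 180°]: 14.8009°.
θ = atan2( sin Δλ · cos φ₂ , cos φ₁ · sin φ₂ − sin φ₁ · cos φ₂ · cos Δλ )
  = atan2(0.25507, 0.83480) = 16.990° → normalised to [0°, 360°): 16.990°.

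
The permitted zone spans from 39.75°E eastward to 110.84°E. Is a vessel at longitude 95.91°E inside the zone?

Band width going east from +39.75° to +110.84°: ((110.84 − 39.75) mod 360) = 71.09°.
Offset of +95.91° east of the west edge: ((95.91 − 39.75) mod 360) = 56.16°.
56.16° ≤ 71.09° ⇒ inside.

Yes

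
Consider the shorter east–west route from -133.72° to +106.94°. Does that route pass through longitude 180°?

Naïve |106.94 − -133.72| = 240.66° > 180°, so the shorter arc goes the other way round — across 180°.
Signed shortest Δλ = ((106.94 − -133.72 + 180) mod 360) − 180 = -119.34°.
Going west by 119.34° from -133.72° passes through 180° before reaching +106.94°.

Yes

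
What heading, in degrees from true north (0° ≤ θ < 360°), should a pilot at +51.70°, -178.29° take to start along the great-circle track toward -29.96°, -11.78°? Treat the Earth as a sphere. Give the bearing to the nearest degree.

Δλ = -11.78 − -178.29 = 166.51°.
θ = atan2( sin Δλ · cos φ₂ , cos φ₁ · sin φ₂ − sin φ₁ · cos φ₂ · cos Δλ )
  = atan2(0.20210, 0.35164) = 29.888° → normalised to [0°, 360°): 29.888°.

30°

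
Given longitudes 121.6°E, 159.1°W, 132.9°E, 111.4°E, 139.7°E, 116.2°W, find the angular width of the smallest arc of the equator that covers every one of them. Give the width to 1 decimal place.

132.4°

Sort the longitudes: -159.1°, -116.2°, +111.4°, +121.6°, +132.9°, +139.7°.
Eastward gaps between consecutive values (wrapping around): 42.9°, 227.6°, 10.2°, 11.3°, 6.8°, 61.2°.
Largest gap = 227.6° ⇒ minimal covering band is its complement: 360° − 227.6° = 132.4°.
Band runs from +111.4° eastward to -116.2°, crossing the antimeridian.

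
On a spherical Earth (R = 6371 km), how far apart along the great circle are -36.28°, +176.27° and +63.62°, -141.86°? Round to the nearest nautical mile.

6321 nmi

Δλ = -141.86 − 176.27 = -318.13°; wrapped into (−180°, 180°]: 41.87°.
Δφ = 63.62 − -36.28 = 99.90°.
a = sin²(Δφ/2) + cos φ₁ · cos φ₂ · sin²(Δλ/2) = 0.631694.
c = 2·atan2(√a, √(1−a)) = 1.83733 rad → d = 6371·c ≈ 11705.62 km ≈ 6320.53 nmi.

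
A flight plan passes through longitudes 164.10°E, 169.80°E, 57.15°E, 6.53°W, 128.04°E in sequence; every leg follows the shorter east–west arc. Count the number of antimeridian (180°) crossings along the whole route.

0

Leg 1: +164.10° → +169.80°, shortest Δλ = 5.7° (east) — does not cross 180°.
Leg 2: +169.80° → +57.15°, shortest Δλ = -112.65° (west) — does not cross 180°.
Leg 3: +57.15° → -6.53°, shortest Δλ = -63.68° (west) — does not cross 180°.
Leg 4: -6.53° → +128.04°, shortest Δλ = 134.57° (east) — does not cross 180°.
Total crossings: 0.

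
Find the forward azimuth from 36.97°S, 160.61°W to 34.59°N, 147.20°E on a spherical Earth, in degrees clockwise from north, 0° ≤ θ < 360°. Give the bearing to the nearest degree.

Δλ = 147.20 − -160.61 = 307.81°; wrapped into (−180°, 180°]: -52.19°.
θ = atan2( sin Δλ · cos φ₂ , cos φ₁ · sin φ₂ − sin φ₁ · cos φ₂ · cos Δλ )
  = atan2(-0.65040, 0.75708) = -40.665° → normalised to [0°, 360°): 319.335°.

319°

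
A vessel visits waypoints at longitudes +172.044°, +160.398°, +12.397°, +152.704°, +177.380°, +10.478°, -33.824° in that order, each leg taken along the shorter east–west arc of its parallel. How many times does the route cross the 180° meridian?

Leg 1: +172.044° → +160.398°, shortest Δλ = -11.646° (west) — does not cross 180°.
Leg 2: +160.398° → +12.397°, shortest Δλ = -148.001° (west) — does not cross 180°.
Leg 3: +12.397° → +152.704°, shortest Δλ = 140.307° (east) — does not cross 180°.
Leg 4: +152.704° → +177.380°, shortest Δλ = 24.676° (east) — does not cross 180°.
Leg 5: +177.380° → +10.478°, shortest Δλ = -166.902° (west) — does not cross 180°.
Leg 6: +10.478° → -33.824°, shortest Δλ = -44.302° (west) — does not cross 180°.
Total crossings: 0.

0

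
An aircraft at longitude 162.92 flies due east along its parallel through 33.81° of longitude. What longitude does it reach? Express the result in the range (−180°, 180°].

Start at +162.92°; shift +33.81° → +196.73°.
+196.73° lies outside (−180°, 180°]; subtract 360° → -163.27°.

-163.27°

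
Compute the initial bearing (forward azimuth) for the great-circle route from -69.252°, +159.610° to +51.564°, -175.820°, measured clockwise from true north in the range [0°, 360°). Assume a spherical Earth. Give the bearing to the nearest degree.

18°

Δλ = -175.820 − 159.610 = -335.430°; wrapped into (−180°, 180°]: 24.570°.
θ = atan2( sin Δλ · cos φ₂ , cos φ₁ · sin φ₂ − sin φ₁ · cos φ₂ · cos Δλ )
  = atan2(0.25848, 0.80618) = 17.777° → normalised to [0°, 360°): 17.777°.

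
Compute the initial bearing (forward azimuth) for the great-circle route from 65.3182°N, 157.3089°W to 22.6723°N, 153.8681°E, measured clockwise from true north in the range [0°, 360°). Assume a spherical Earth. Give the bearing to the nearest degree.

Δλ = 153.8681 − -157.3089 = 311.1770°; wrapped into (−180°, 180°]: -48.8230°.
θ = atan2( sin Δλ · cos φ₂ , cos φ₁ · sin φ₂ − sin φ₁ · cos φ₂ · cos Δλ )
  = atan2(-0.69452, -0.39105) = -119.382° → normalised to [0°, 360°): 240.618°.

241°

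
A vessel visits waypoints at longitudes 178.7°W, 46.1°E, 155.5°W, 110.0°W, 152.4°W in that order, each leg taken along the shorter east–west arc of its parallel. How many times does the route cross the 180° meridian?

2

Leg 1: -178.7° → +46.1°, shortest Δλ = -135.2° (west) — crosses 180°.
Leg 2: +46.1° → -155.5°, shortest Δλ = 158.4° (east) — crosses 180°.
Leg 3: -155.5° → -110.0°, shortest Δλ = 45.5° (east) — does not cross 180°.
Leg 4: -110.0° → -152.4°, shortest Δλ = -42.4° (west) — does not cross 180°.
Total crossings: 2.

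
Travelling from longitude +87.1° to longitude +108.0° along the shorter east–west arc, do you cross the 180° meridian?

No

Signed shortest Δλ = ((108.0 − 87.1 + 180) mod 360) − 180 = 20.9°.
Going east by 20.9° from +87.1° reaches +108.0° without touching 180°.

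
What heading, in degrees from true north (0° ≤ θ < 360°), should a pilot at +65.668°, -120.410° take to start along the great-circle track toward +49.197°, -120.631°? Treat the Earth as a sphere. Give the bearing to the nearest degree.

Δλ = -120.631 − -120.410 = -0.221°.
θ = atan2( sin Δλ · cos φ₂ , cos φ₁ · sin φ₂ − sin φ₁ · cos φ₂ · cos Δλ )
  = atan2(-0.00252, -0.28353) = -179.491° → normalised to [0°, 360°): 180.509°.

181°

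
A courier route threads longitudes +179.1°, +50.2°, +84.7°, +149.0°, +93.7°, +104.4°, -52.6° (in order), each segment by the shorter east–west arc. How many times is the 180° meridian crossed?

Leg 1: +179.1° → +50.2°, shortest Δλ = -128.9° (west) — does not cross 180°.
Leg 2: +50.2° → +84.7°, shortest Δλ = 34.5° (east) — does not cross 180°.
Leg 3: +84.7° → +149.0°, shortest Δλ = 64.3° (east) — does not cross 180°.
Leg 4: +149.0° → +93.7°, shortest Δλ = -55.3° (west) — does not cross 180°.
Leg 5: +93.7° → +104.4°, shortest Δλ = 10.7° (east) — does not cross 180°.
Leg 6: +104.4° → -52.6°, shortest Δλ = -157.0° (west) — does not cross 180°.
Total crossings: 0.

0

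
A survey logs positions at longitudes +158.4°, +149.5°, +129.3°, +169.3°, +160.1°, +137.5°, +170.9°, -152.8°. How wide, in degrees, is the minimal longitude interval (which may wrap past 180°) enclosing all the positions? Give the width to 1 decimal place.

Sort the longitudes: -152.8°, +129.3°, +137.5°, +149.5°, +158.4°, +160.1°, +169.3°, +170.9°.
Eastward gaps between consecutive values (wrapping around): 282.1°, 8.2°, 12.0°, 8.9°, 1.7°, 9.2°, 1.6°, 36.3°.
Largest gap = 282.1° ⇒ minimal covering band is its complement: 360° − 282.1° = 77.9°.
Band runs from +129.3° eastward to -152.8°, crossing the antimeridian.

77.9°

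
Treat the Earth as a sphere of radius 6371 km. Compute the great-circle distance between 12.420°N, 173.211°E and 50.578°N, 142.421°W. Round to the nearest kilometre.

5832 km

Δλ = -142.421 − 173.211 = -315.632°; wrapped into (−180°, 180°]: 44.368°.
Δφ = 50.578 − 12.420 = 38.158°.
a = sin²(Δφ/2) + cos φ₁ · cos φ₂ · sin²(Δλ/2) = 0.195261.
c = 2·atan2(√a, √(1−a)) = 0.91539 rad → d = 6371·c ≈ 5831.98 km.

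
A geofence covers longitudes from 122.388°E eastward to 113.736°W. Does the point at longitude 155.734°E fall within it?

Band width going east from +122.388° to -113.736°: ((-113.736 − 122.388) mod 360) = 123.876°.
Offset of +155.734° east of the west edge: ((155.734 − 122.388) mod 360) = 33.346°.
33.346° ≤ 123.876° ⇒ inside.

Yes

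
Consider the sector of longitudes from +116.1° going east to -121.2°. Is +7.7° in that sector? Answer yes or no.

Band width going east from +116.1° to -121.2°: ((-121.2 − 116.1) mod 360) = 122.7°.
Offset of +7.7° east of the west edge: ((7.7 − 116.1) mod 360) = 251.6°.
251.6° > 122.7° ⇒ outside.

No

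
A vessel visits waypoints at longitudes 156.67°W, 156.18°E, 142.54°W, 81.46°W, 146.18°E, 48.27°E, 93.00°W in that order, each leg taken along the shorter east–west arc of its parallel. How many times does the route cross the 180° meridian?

3

Leg 1: -156.67° → +156.18°, shortest Δλ = -47.15° (west) — crosses 180°.
Leg 2: +156.18° → -142.54°, shortest Δλ = 61.28° (east) — crosses 180°.
Leg 3: -142.54° → -81.46°, shortest Δλ = 61.08° (east) — does not cross 180°.
Leg 4: -81.46° → +146.18°, shortest Δλ = -132.36° (west) — crosses 180°.
Leg 5: +146.18° → +48.27°, shortest Δλ = -97.91° (west) — does not cross 180°.
Leg 6: +48.27° → -93.00°, shortest Δλ = -141.27° (west) — does not cross 180°.
Total crossings: 3.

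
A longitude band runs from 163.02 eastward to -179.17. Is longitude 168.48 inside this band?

Yes

Band width going east from +163.02° to -179.17°: ((-179.17 − 163.02) mod 360) = 17.81°.
Offset of +168.48° east of the west edge: ((168.48 − 163.02) mod 360) = 5.46°.
5.46° ≤ 17.81° ⇒ inside.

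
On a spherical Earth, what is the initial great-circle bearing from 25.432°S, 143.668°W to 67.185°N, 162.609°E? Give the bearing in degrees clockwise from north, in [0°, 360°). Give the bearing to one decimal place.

341.4°

Δλ = 162.609 − -143.668 = 306.277°; wrapped into (−180°, 180°]: -53.723°.
θ = atan2( sin Δλ · cos φ₂ , cos φ₁ · sin φ₂ − sin φ₁ · cos φ₂ · cos Δλ )
  = atan2(-0.31260, 0.93097) = -18.561° → normalised to [0°, 360°): 341.439°.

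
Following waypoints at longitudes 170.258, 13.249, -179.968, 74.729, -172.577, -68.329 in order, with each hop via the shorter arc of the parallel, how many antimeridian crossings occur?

3

Leg 1: +170.258° → +13.249°, shortest Δλ = -157.009° (west) — does not cross 180°.
Leg 2: +13.249° → -179.968°, shortest Δλ = 166.783° (east) — crosses 180°.
Leg 3: -179.968° → +74.729°, shortest Δλ = -105.303° (west) — crosses 180°.
Leg 4: +74.729° → -172.577°, shortest Δλ = 112.694° (east) — crosses 180°.
Leg 5: -172.577° → -68.329°, shortest Δλ = 104.248° (east) — does not cross 180°.
Total crossings: 3.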